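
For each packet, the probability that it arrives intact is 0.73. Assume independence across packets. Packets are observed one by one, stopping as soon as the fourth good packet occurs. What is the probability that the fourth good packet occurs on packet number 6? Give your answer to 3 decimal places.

Y = trial on which the fourth success occurs; negative binomial, r=4, p=0.73.
P(Y=6) = C(5,3) · p^4 · (1−p)^2
= 10 · 0.28398 · 0.0729 = 0.20702

0.207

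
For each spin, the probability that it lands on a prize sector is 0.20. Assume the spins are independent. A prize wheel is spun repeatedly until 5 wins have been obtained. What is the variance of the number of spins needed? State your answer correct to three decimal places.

Y = total spins until the fifth success; negative binomial with r=5, p=0.20.
Var(Y) = r(1−p)/p² = 5·0.80 / 0.20² = 100.00000

100.000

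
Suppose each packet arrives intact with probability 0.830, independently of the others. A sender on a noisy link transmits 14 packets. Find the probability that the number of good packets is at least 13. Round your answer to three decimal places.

X ~ Binomial(14, 0.83); P(X ≥ 13) = Σ C(14,k) p^k (1−p)^(14−k) over k:
  k=13: C(14,13)·0.83^13·0.17^1 = 0.21115
  k=14: C(14,14)·0.83^14·0.17^0 = 0.07364
Total = 0.28479

0.285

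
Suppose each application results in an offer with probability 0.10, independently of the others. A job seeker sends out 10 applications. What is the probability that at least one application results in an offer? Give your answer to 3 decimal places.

P(at least one) = 1 − P(none) = 1 − (1 − 0.10)^10
= 1 − 0.34868 = 0.65132

0.651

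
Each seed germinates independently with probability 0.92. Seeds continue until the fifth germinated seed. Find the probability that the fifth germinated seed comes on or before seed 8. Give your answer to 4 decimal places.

0.9978

Finishing within 8 seeds ⇔ at least 5 successes in the first 8. With X ~ Binomial(8, 0.92), P(Y ≤ 8) = 1 − P(X ≤ 4).
  k=0: C(8,0)·0.92^0·0.08^8 = 0.000000
  k=1: C(8,1)·0.92^1·0.08^7 = 0.000000
  k=2: C(8,2)·0.92^2·0.08^6 = 0.000006
  k=3: C(8,3)·0.92^3·0.08^5 = 0.000143
  k=4: C(8,4)·0.92^4·0.08^4 = 0.002054
1 − 0.002203 = 0.997797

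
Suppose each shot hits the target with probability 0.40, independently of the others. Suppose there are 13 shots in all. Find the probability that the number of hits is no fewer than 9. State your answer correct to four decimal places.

0.0321

X ~ Binomial(13, 0.40); P(X ≥ 9) = Σ C(13,k) p^k (1−p)^(13−k) over k:
  k=9: C(13,9)·0.40^9·0.60^4 = 0.024291
  k=10: C(13,10)·0.40^10·0.60^3 = 0.006478
  k=11: C(13,11)·0.40^11·0.60^2 = 0.001178
  k=12: C(13,12)·0.40^12·0.60^1 = 0.000131
  k=13: C(13,13)·0.40^13·0.60^0 = 0.000007
Total = 0.032084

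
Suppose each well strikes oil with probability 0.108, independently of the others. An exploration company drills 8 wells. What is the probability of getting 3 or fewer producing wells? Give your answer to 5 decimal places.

X ~ Binomial(8, 0.108); P(X ≤ 3) = Σ C(8,k) p^k (1−p)^(8−k) over k:
  k=0: C(8,0)·0.108^0·0.892^8 = 0.4007918
  k=1: C(8,1)·0.108^1·0.892^7 = 0.3882109
  k=2: C(8,2)·0.108^2·0.892^6 = 0.1645109
  k=3: C(8,3)·0.108^3·0.892^5 = 0.0398367
Total = 0.9933503

0.99335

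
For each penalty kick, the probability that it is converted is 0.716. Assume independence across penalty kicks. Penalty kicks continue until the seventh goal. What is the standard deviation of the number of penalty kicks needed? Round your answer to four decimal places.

1.9692

Y = total penalty kicks until the seventh success; negative binomial with r=7, p=0.716.
SD(Y) = √[r(1−p)/p²] = √(3.877844) = 1.969224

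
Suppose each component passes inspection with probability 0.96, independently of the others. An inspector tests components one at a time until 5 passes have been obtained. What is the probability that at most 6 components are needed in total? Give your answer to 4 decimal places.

Finishing within 6 components ⇔ at least 5 successes in the first 6. With X ~ Binomial(6, 0.96), P(Y ≤ 6) = 1 − P(X ≤ 4).
  k=0: C(6,0)·0.96^0·0.04^6 = 0.000000
  k=1: C(6,1)·0.96^1·0.04^5 = 0.000001
  k=2: C(6,2)·0.96^2·0.04^4 = 0.000035
  k=3: C(6,3)·0.96^3·0.04^3 = 0.001132
  k=4: C(6,4)·0.96^4·0.04^2 = 0.020384
1 − 0.021553 = 0.978447

0.9784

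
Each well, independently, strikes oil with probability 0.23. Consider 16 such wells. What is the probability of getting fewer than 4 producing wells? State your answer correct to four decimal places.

X ~ Binomial(16, 0.23); P(X ≤ 3) = Σ C(16,k) p^k (1−p)^(16−k) over k:
  k=0: C(16,0)·0.23^0·0.77^16 = 0.015270
  k=1: C(16,1)·0.23^1·0.77^15 = 0.072981
  k=2: C(16,2)·0.23^2·0.77^14 = 0.163496
  k=3: C(16,3)·0.23^3·0.77^13 = 0.227903
Total = 0.479651

0.4797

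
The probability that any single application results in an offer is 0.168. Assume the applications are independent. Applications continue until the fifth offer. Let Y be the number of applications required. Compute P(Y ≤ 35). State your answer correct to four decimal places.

Finishing within 35 applications ⇔ at least 5 successes in the first 35. With X ~ Binomial(35, 0.168), P(Y ≤ 35) = 1 − P(X ≤ 4).
  k=0: C(35,0)·0.168^0·0.832^35 = 0.001601
  k=1: C(35,1)·0.168^1·0.832^34 = 0.011313
  k=2: C(35,2)·0.168^2·0.832^33 = 0.038833
  k=3: C(35,3)·0.168^3·0.832^32 = 0.086255
  k=4: C(35,4)·0.168^4·0.832^31 = 0.139335
1 − 0.277337 = 0.722663

0.7227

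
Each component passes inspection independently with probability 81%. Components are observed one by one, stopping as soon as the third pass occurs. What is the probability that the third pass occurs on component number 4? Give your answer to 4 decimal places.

0.3029

Y = trial on which the third success occurs; negative binomial, r=3, p=0.81.
P(Y=4) = C(3,2) · p^3 · (1−p)^1
= 3 · 0.53144 · 0.19 = 0.302921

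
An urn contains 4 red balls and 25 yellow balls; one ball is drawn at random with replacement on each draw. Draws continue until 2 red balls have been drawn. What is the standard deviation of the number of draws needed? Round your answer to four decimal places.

Y = total draws until the second success; negative binomial with r=2, p=0.137931.
SD(Y) = √[r(1−p)/p²] = √(90.625000) = 9.519716

9.5197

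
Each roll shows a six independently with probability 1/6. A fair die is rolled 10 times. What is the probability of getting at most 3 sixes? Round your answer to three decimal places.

0.930

X ~ Binomial(10, 0.166667); P(X ≤ 3) = Σ C(10,k) p^k (1−p)^(10−k) over k:
  k=0: C(10,0)·0.166667^0·0.833333^10 = 0.16151
  k=1: C(10,1)·0.166667^1·0.833333^9 = 0.32301
  k=2: C(10,2)·0.166667^2·0.833333^8 = 0.29071
  k=3: C(10,3)·0.166667^3·0.833333^7 = 0.15505
Total = 0.93027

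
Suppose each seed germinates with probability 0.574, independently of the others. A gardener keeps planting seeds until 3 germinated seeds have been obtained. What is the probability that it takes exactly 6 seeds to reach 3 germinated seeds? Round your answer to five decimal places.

Y = trial on which the third success occurs; negative binomial, r=3, p=0.574.
P(Y=6) = C(5,2) · p^3 · (1−p)^3
= 10 · 0.18912 · 0.077309 = 0.1462058

0.14621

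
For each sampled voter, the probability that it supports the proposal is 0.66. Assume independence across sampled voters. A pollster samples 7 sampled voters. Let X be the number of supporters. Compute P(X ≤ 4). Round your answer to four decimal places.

X ~ Binomial(7, 0.66); P(X ≤ 4) = Σ C(7,k) p^k (1−p)^(7−k) over k:
  k=0: C(7,0)·0.66^0·0.34^7 = 0.000525
  k=1: C(7,1)·0.66^1·0.34^6 = 0.007137
  k=2: C(7,2)·0.66^2·0.34^5 = 0.041563
  k=3: C(7,3)·0.66^3·0.34^4 = 0.134467
  k=4: C(7,4)·0.66^4·0.34^3 = 0.261024
Total = 0.444716

0.4447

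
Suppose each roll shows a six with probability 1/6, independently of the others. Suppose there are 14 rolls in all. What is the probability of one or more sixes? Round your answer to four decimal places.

P(at least one) = 1 − P(none) = 1 − (1 − 0.166667)^14
= 1 − 0.077887 = 0.922113

0.9221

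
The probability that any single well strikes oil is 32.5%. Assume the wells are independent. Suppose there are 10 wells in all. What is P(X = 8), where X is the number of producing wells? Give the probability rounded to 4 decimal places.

X ~ Binomial(n=10, p=0.325).
P(X=8) = C(10,8) · p^8 · (1−p)^2
= 45 · 0.00012447 · 0.45563 = 0.002552

0.0026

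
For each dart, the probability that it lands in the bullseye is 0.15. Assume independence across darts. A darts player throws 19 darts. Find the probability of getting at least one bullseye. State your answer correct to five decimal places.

0.95440

P(at least one) = 1 − P(none) = 1 − (1 − 0.15)^19
= 1 − 0.0455994 = 0.9544006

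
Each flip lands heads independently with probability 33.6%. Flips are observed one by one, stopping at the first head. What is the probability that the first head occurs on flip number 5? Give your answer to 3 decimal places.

0.065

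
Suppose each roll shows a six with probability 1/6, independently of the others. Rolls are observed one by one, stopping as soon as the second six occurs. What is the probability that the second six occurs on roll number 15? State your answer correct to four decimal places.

0.0363

Y = trial on which the second success occurs; negative binomial, r=2, p=0.166667.
P(Y=15) = C(14,1) · p^2 · (1−p)^13
= 14 · 0.027778 · 0.093464 = 0.036347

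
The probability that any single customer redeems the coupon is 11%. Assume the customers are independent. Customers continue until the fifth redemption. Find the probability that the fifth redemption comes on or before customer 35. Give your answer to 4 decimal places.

0.3399

Finishing within 35 customers ⇔ at least 5 successes in the first 35. With X ~ Binomial(35, 0.11), P(Y ≤ 35) = 1 − P(X ≤ 4).
  k=0: C(35,0)·0.11^0·0.89^35 = 0.016930
  k=1: C(35,1)·0.11^1·0.89^34 = 0.073235
  k=2: C(35,2)·0.11^2·0.89^33 = 0.153877
  k=3: C(35,3)·0.11^3·0.89^32 = 0.209203
  k=4: C(35,4)·0.11^4·0.89^31 = 0.206852
1 − 0.660097 = 0.339903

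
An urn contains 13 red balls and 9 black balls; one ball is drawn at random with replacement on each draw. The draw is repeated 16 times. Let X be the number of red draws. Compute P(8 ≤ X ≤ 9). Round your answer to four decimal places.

0.3428

X ~ Binomial(16, 0.590909); P(8 ≤ X ≤ 9) = Σ C(16,k) p^k (1−p)^(16−k) over k:
  k=8: C(16,8)·0.590909^8·0.409091^8 = 0.150073
  k=9: C(16,9)·0.590909^9·0.409091^7 = 0.192686
Total = 0.342759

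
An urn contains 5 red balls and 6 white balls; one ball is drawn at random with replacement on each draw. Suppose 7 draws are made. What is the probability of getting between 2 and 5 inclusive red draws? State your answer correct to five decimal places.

0.86415

X ~ Binomial(7, 0.454545); P(2 ≤ X ≤ 5) = Σ C(7,k) p^k (1−p)^(7−k) over k:
  k=2: C(7,2)·0.454545^2·0.545455^5 = 0.2094917
  k=3: C(7,3)·0.454545^3·0.545455^4 = 0.2909607
  k=4: C(7,4)·0.454545^4·0.545455^3 = 0.2424672
  k=5: C(7,5)·0.454545^5·0.545455^2 = 0.1212336
Total = 0.8641531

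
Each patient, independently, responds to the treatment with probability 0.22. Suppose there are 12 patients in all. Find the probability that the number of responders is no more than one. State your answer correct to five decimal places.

X ~ Binomial(12, 0.22); P(X ≤ 1) = Σ C(12,k) p^k (1−p)^(12−k) over k:
  k=0: C(12,0)·0.22^0·0.78^12 = 0.0507149
  k=1: C(12,1)·0.22^1·0.78^11 = 0.1716503
Total = 0.2223652

0.22237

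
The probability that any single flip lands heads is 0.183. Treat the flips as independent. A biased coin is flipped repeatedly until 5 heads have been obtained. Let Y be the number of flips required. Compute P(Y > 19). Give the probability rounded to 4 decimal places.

Needing more than 19 flips ⇔ fewer than 5 successes in the first 19. With X ~ Binomial(19, 0.183), P(Y > 19) = P(X ≤ 4).
  k=0: C(19,0)·0.183^0·0.817^19 = 0.021489
  k=1: C(19,1)·0.183^1·0.817^18 = 0.091454
  k=2: C(19,2)·0.183^2·0.817^17 = 0.184363
  k=3: C(19,3)·0.183^3·0.817^16 = 0.234008
  k=4: C(19,4)·0.183^4·0.817^15 = 0.209662
P(X ≤ 4) = 0.740975

0.7410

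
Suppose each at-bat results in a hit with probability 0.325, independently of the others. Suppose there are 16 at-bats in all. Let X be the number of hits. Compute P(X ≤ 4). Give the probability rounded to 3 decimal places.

0.366

X ~ Binomial(16, 0.325); P(X ≤ 4) = Σ C(16,k) p^k (1−p)^(16−k) over k:
  k=0: C(16,0)·0.325^0·0.675^16 = 0.00186
  k=1: C(16,1)·0.325^1·0.675^15 = 0.01431
  k=2: C(16,2)·0.325^2·0.675^14 = 0.05167
  k=3: C(16,3)·0.325^3·0.675^13 = 0.11609
  k=4: C(16,4)·0.325^4·0.675^12 = 0.18166
Total = 0.36557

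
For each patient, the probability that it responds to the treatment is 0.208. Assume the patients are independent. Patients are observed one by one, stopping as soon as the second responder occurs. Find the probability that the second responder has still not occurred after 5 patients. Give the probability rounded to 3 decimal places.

Needing more than 5 patients ⇔ fewer than 2 successes in the first 5. With X ~ Binomial(5, 0.208), P(Y > 5) = P(X ≤ 1).
  k=0: C(5,0)·0.208^0·0.792^5 = 0.31162
  k=1: C(5,1)·0.208^1·0.792^4 = 0.40920
P(X ≤ 1) = 0.72082

0.721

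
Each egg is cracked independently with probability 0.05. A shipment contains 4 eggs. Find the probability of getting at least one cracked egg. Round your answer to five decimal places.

P(at least one) = 1 − P(none) = 1 − (1 − 0.05)^4
= 1 − 0.8145062 = 0.1854938

0.18549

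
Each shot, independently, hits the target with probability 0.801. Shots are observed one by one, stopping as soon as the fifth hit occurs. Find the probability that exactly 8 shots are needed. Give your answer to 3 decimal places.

Y = trial on which the fifth success occurs; negative binomial, r=5, p=0.801.
P(Y=8) = C(7,4) · p^5 · (1−p)^3
= 35 · 0.32973 · 0.0078806 = 0.09095

0.091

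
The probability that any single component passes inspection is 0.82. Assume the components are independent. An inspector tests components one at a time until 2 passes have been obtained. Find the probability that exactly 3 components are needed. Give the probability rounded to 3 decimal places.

Y = trial on which the second success occurs; negative binomial, r=2, p=0.82.
P(Y=3) = C(2,1) · p^2 · (1−p)^1
= 2 · 0.6724 · 0.18 = 0.24206

0.242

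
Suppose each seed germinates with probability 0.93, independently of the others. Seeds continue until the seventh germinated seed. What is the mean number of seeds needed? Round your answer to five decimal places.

7.52688

Y = total seeds until the seventh success; negative binomial with r=7, p=0.93.
E[Y] = r / p = 7 / 0.93 = 7.5268817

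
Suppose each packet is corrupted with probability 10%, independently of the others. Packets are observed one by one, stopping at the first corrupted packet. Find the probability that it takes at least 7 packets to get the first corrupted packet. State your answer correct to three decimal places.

0.531

Y = number of packets to the first success; geometric, p = 0.10.
P(Y > 6) = P(first 6 all fail) = (1−p)^6 = 0.53144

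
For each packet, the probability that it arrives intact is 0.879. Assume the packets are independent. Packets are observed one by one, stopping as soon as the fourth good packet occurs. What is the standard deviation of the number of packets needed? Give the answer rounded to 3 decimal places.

0.791

Y = total packets until the fourth success; negative binomial with r=4, p=0.879.
SD(Y) = √[r(1−p)/p²] = √(0.62642) = 0.79147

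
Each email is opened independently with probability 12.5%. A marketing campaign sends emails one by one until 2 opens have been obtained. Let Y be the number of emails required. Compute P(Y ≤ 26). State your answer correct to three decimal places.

Finishing within 26 emails ⇔ at least 2 successes in the first 26. With X ~ Binomial(26, 0.125), P(Y ≤ 26) = 1 − P(X ≤ 1).
  k=0: C(26,0)·0.125^0·0.875^26 = 0.03106
  k=1: C(26,1)·0.125^1·0.875^25 = 0.11537
1 − 0.14643 = 0.85357

0.854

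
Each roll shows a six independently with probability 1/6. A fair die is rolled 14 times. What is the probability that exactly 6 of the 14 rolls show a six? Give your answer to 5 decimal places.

0.01497

X ~ Binomial(n=14, p=0.166667).
P(X=6) = C(14,6) · p^6 · (1−p)^8
= 3003 · 2.1433e-05 · 0.23257 = 0.0149692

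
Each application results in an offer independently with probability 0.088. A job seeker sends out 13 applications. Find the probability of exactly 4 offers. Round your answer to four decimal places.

X ~ Binomial(n=13, p=0.088).
P(X=4) = C(13,4) · p^4 · (1−p)^9
= 715 · 5.997e-05 · 0.43647 = 0.018715

0.0187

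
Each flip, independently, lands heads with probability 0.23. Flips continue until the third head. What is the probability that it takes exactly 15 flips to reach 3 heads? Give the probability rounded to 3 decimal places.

0.048

Y = trial on which the third success occurs; negative binomial, r=3, p=0.23.
P(Y=15) = C(14,2) · p^3 · (1−p)^12
= 91 · 0.012167 · 0.04344 = 0.04810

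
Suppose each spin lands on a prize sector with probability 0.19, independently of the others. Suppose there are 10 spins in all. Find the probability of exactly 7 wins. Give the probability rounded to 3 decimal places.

0.001

X ~ Binomial(n=10, p=0.19).
P(X=7) = C(10,7) · p^7 · (1−p)^3
= 120 · 8.9387e-06 · 0.53144 = 0.00057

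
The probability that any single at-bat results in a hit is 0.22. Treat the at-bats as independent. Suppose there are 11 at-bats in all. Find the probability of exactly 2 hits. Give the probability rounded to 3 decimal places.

0.284

X ~ Binomial(n=11, p=0.22).
P(X=2) = C(11,2) · p^2 · (1−p)^9
= 55 · 0.0484 · 0.10687 = 0.28449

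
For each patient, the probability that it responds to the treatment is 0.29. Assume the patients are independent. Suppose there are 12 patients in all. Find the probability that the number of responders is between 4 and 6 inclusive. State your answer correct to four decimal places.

0.4442

X ~ Binomial(12, 0.29); P(4 ≤ X ≤ 6) = Σ C(12,k) p^k (1−p)^(12−k) over k:
  k=4: C(12,4)·0.29^4·0.71^8 = 0.226081
  k=5: C(12,5)·0.29^5·0.71^7 = 0.147749
  k=6: C(12,6)·0.29^6·0.71^6 = 0.070406
Total = 0.444236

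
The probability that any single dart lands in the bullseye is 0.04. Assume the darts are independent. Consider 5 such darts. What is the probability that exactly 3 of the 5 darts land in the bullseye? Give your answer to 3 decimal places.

X ~ Binomial(n=5, p=0.04).
P(X=3) = C(5,3) · p^3 · (1−p)^2
= 10 · 6.4e-05 · 0.9216 = 0.00059

0.001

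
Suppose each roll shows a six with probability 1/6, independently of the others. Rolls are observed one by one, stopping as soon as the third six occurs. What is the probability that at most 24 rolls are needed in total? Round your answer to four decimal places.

Finishing within 24 rolls ⇔ at least 3 successes in the first 24. With X ~ Binomial(24, 0.166667), P(Y ≤ 24) = 1 − P(X ≤ 2).
  k=0: C(24,0)·0.166667^0·0.833333^24 = 0.012579
  k=1: C(24,1)·0.166667^1·0.833333^23 = 0.060380
  k=2: C(24,2)·0.166667^2·0.833333^22 = 0.138873
1 − 0.211832 = 0.788168

0.7882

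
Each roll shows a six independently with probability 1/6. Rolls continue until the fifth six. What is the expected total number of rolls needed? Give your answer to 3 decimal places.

30.000

Y = total rolls until the fifth success; negative binomial with r=5, p=0.166667.
E[Y] = r / p = 5 / 0.166667 = 30.00000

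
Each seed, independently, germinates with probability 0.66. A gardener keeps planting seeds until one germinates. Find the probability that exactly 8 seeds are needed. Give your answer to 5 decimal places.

0.00035

Geometric (trials to first success), p = 0.66.
P(Y = 8) = (1−p)^7 · p = 0.00052523 · 0.66 = 0.0003467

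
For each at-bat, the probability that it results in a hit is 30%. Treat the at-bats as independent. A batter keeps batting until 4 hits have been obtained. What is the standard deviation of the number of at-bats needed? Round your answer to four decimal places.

Y = total at-bats until the fourth success; negative binomial with r=4, p=0.30.
SD(Y) = √[r(1−p)/p²] = √(31.111111) = 5.577734

5.5777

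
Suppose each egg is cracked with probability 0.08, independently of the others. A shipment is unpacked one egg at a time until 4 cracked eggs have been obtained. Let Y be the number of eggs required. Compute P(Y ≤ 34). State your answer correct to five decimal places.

0.28755

Finishing within 34 eggs ⇔ at least 4 successes in the first 34. With X ~ Binomial(34, 0.08), P(Y ≤ 34) = 1 − P(X ≤ 3).
  k=0: C(34,0)·0.08^0·0.92^34 = 0.0587200
  k=1: C(34,1)·0.08^1·0.92^33 = 0.1736070
  k=2: C(34,2)·0.08^2·0.92^32 = 0.2490883
  k=3: C(34,3)·0.08^3·0.92^31 = 0.2310384
1 − 0.7124537 = 0.2875463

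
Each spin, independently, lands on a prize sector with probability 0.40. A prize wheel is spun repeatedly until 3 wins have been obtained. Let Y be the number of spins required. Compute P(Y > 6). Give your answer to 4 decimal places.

Needing more than 6 spins ⇔ fewer than 3 successes in the first 6. With X ~ Binomial(6, 0.40), P(Y > 6) = P(X ≤ 2).
  k=0: C(6,0)·0.40^0·0.60^6 = 0.046656
  k=1: C(6,1)·0.40^1·0.60^5 = 0.186624
  k=2: C(6,2)·0.40^2·0.60^4 = 0.311040
P(X ≤ 2) = 0.544320

0.5443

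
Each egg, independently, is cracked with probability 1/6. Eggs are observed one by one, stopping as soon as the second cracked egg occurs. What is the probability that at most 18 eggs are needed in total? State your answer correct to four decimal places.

Finishing within 18 eggs ⇔ at least 2 successes in the first 18. With X ~ Binomial(18, 0.166667), P(Y ≤ 18) = 1 − P(X ≤ 1).
  k=0: C(18,0)·0.166667^0·0.833333^18 = 0.037561
  k=1: C(18,1)·0.166667^1·0.833333^17 = 0.135220
1 − 0.172781 = 0.827219

0.8272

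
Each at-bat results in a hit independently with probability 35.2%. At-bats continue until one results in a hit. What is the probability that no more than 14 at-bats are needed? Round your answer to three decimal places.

0.998

Y = number of at-bats to the first success; geometric, p = 0.352.
P(Y ≤ 14) = 1 − (1−p)^14 = 1 − 0.00230 = 0.99770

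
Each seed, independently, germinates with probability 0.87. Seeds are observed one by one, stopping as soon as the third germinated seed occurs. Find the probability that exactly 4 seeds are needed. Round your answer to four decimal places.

0.2568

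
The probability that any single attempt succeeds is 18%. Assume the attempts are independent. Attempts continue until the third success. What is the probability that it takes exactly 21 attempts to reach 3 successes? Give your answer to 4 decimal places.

Y = trial on which the third success occurs; negative binomial, r=3, p=0.18.
P(Y=21) = C(20,2) · p^3 · (1−p)^18
= 190 · 0.005832 · 0.028096 = 0.031133

0.0311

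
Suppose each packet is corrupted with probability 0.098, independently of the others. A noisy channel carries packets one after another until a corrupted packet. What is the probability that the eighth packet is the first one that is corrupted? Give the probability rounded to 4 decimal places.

Geometric (trials to first success), p = 0.098.
P(Y = 8) = (1−p)^7 · p = 0.48579 · 0.098 = 0.047607

0.0476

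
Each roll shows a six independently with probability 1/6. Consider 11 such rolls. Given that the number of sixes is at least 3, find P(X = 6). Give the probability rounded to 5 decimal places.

0.01456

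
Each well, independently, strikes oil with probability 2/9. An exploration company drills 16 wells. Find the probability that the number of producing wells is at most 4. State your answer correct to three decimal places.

0.727

X ~ Binomial(16, 0.222222); P(X ≤ 4) = Σ C(16,k) p^k (1−p)^(16−k) over k:
  k=0: C(16,0)·0.222222^0·0.777778^16 = 0.01793
  k=1: C(16,1)·0.222222^1·0.777778^15 = 0.08199
  k=2: C(16,2)·0.222222^2·0.777778^14 = 0.17568
  k=3: C(16,3)·0.222222^3·0.777778^13 = 0.23425
  k=4: C(16,4)·0.222222^4·0.777778^12 = 0.21751
Total = 0.72737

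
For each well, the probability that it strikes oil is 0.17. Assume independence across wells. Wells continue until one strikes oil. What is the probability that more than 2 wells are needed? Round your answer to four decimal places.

Y = number of wells to the first success; geometric, p = 0.17.
P(Y > 2) = P(first 2 all fail) = (1−p)^2 = 0.688900

0.6889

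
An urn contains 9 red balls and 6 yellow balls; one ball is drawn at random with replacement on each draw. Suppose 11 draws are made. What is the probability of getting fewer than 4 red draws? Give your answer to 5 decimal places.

0.02928

X ~ Binomial(11, 0.60); P(X ≤ 3) = Σ C(11,k) p^k (1−p)^(11−k) over k:
  k=0: C(11,0)·0.60^0·0.40^11 = 0.0000419
  k=1: C(11,1)·0.60^1·0.40^10 = 0.0006921
  k=2: C(11,2)·0.60^2·0.40^9 = 0.0051905
  k=3: C(11,3)·0.60^3·0.40^8 = 0.0233570
Total = 0.0292815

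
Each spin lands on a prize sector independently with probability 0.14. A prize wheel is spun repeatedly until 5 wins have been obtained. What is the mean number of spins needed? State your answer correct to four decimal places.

35.7143

Y = total spins until the fifth success; negative binomial with r=5, p=0.14.
E[Y] = r / p = 5 / 0.14 = 35.714286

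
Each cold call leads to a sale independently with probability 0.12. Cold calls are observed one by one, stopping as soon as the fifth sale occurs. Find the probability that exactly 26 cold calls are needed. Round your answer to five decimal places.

Y = trial on which the fifth success occurs; negative binomial, r=5, p=0.12.
P(Y=26) = C(25,4) · p^5 · (1−p)^21
= 12650 · 2.4883e-05 · 0.068255 = 0.0214849

0.02148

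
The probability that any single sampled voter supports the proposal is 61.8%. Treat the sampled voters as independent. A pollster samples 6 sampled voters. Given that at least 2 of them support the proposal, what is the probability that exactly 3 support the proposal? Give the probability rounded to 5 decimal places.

X ~ Binomial(6, 0.618). Want P(X=3 | X≥2) = P(X=3) / P(X≥2).
P(X=3) = C(6,3)·0.618^3·0.382^3 = 0.2631392
P(X≥2) = 1 − 0.0031073 − 0.0301618 = 0.9667310
Ratio = 0.2631392 / 0.9667310 = 0.2721948

0.27219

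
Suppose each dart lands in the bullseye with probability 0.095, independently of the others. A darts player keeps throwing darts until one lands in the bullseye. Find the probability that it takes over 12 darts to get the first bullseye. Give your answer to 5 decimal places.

0.30184

Y = number of darts to the first success; geometric, p = 0.095.
P(Y > 12) = P(first 12 all fail) = (1−p)^12 = 0.3018443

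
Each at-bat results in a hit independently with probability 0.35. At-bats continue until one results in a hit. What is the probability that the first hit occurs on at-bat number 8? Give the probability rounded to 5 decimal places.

0.01716

Geometric (trials to first success), p = 0.35.
P(Y = 8) = (1−p)^7 · p = 0.049022 · 0.35 = 0.0171578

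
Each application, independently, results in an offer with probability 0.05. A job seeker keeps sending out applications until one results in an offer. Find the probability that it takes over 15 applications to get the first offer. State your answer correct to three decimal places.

0.463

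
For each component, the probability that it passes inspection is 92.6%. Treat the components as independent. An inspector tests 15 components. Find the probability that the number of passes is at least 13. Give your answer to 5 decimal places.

X ~ Binomial(15, 0.926); P(X ≥ 13) = Σ C(15,k) p^k (1−p)^(15−k) over k:
  k=13: C(15,13)·0.926^13·0.074^2 = 0.2116389
  k=14: C(15,14)·0.926^14·0.074^1 = 0.3783352
  k=15: C(15,15)·0.926^15·0.074^0 = 0.3156202
Total = 0.9055944

0.90559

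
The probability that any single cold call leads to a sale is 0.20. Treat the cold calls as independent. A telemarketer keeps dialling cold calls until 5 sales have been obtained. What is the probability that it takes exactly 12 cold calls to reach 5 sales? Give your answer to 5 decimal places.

0.02215

Y = trial on which the fifth success occurs; negative binomial, r=5, p=0.20.
P(Y=12) = C(11,4) · p^5 · (1−p)^7
= 330 · 0.00032 · 0.20972 = 0.0221459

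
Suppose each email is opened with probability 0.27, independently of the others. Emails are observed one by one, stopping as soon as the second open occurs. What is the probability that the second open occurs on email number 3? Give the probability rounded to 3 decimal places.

Y = trial on which the second success occurs; negative binomial, r=2, p=0.27.
P(Y=3) = C(2,1) · p^2 · (1−p)^1
= 2 · 0.0729 · 0.73 = 0.10643

0.106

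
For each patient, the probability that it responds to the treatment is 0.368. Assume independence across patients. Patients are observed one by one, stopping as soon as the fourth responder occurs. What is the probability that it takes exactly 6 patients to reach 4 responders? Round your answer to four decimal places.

0.0733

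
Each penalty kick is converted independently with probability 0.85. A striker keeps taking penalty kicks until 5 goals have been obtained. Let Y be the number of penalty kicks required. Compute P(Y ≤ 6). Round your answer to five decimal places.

Finishing within 6 penalty kicks ⇔ at least 5 successes in the first 6. With X ~ Binomial(6, 0.85), P(Y ≤ 6) = 1 − P(X ≤ 4).
  k=0: C(6,0)·0.85^0·0.15^6 = 0.0000114
  k=1: C(6,1)·0.85^1·0.15^5 = 0.0003873
  k=2: C(6,2)·0.85^2·0.15^4 = 0.0054865
  k=3: C(6,3)·0.85^3·0.15^3 = 0.0414534
  k=4: C(6,4)·0.85^4·0.15^2 = 0.1761771
1 − 0.2235157 = 0.7764843

0.77648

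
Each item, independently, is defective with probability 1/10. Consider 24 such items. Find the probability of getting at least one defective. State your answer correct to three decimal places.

0.920

P(at least one) = 1 − P(none) = 1 − (1 − 0.10)^24
= 1 − 0.07977 = 0.92023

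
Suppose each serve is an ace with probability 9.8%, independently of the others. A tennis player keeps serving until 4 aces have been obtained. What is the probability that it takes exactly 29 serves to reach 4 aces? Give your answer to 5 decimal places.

0.02293

Y = trial on which the fourth success occurs; negative binomial, r=4, p=0.098.
P(Y=29) = C(28,3) · p^4 · (1−p)^25
= 3276 · 9.2237e-05 · 0.075886 = 0.0229304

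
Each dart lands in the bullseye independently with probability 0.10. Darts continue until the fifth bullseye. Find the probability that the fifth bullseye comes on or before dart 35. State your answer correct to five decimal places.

0.26925

Finishing within 35 darts ⇔ at least 5 successes in the first 35. With X ~ Binomial(35, 0.10), P(Y ≤ 35) = 1 − P(X ≤ 4).
  k=0: C(35,0)·0.10^0·0.90^35 = 0.0250316
  k=1: C(35,1)·0.10^1·0.90^34 = 0.0973449
  k=2: C(35,2)·0.10^2·0.90^33 = 0.1838738
  k=3: C(35,3)·0.10^3·0.90^32 = 0.2247346
  k=4: C(35,4)·0.10^4·0.90^31 = 0.1997641
1 − 0.7307490 = 0.2692510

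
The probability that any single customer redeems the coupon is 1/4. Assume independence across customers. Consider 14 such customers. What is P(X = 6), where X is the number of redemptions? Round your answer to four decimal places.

0.0734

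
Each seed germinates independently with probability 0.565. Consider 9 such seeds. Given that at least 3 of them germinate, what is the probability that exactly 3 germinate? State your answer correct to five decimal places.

X ~ Binomial(9, 0.565). Want P(X=3 | X≥3) = P(X=3) / P(X≥3).
P(X=3) = C(9,3)·0.565^3·0.435^6 = 0.1026503
P(X≥3) = 1 − 0.0005577 − 0.0065194 − 0.0338707 = 0.9590522
Ratio = 0.1026503 / 0.9590522 = 0.1070331

0.10703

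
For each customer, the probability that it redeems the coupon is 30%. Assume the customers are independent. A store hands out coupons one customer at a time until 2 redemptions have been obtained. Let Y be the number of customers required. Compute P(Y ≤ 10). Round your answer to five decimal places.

Finishing within 10 customers ⇔ at least 2 successes in the first 10. With X ~ Binomial(10, 0.30), P(Y ≤ 10) = 1 − P(X ≤ 1).
  k=0: C(10,0)·0.30^0·0.70^10 = 0.0282475
  k=1: C(10,1)·0.30^1·0.70^9 = 0.1210608
1 − 0.1493083 = 0.8506917

0.85069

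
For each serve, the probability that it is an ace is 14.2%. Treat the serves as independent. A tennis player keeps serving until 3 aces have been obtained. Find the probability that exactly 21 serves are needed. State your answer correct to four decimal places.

0.0345

Y = trial on which the third success occurs; negative binomial, r=3, p=0.142.
P(Y=21) = C(20,2) · p^3 · (1−p)^18
= 190 · 0.0028633 · 0.0635 = 0.034545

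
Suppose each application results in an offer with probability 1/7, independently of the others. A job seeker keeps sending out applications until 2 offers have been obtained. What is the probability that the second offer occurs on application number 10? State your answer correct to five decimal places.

0.05351

Y = trial on which the second success occurs; negative binomial, r=2, p=0.142857.
P(Y=10) = C(9,1) · p^2 · (1−p)^8
= 9 · 0.020408 · 0.29136 = 0.0535146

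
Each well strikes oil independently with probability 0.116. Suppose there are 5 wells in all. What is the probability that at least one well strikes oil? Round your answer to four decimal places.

P(at least one) = 1 − P(none) = 1 − (1 − 0.116)^5
= 1 − 0.539835 = 0.460165

0.4602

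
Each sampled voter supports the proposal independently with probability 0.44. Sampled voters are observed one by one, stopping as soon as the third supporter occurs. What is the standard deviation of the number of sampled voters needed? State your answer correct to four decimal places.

2.9458

Y = total sampled voters until the third success; negative binomial with r=3, p=0.44.
SD(Y) = √[r(1−p)/p²] = √(8.677686) = 2.945791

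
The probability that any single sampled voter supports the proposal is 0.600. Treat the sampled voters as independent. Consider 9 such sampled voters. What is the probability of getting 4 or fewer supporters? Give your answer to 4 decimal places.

0.2666

X ~ Binomial(9, 0.60); P(X ≤ 4) = Σ C(9,k) p^k (1−p)^(9−k) over k:
  k=0: C(9,0)·0.60^0·0.40^9 = 0.000262
  k=1: C(9,1)·0.60^1·0.40^8 = 0.003539
  k=2: C(9,2)·0.60^2·0.40^7 = 0.021234
  k=3: C(9,3)·0.60^3·0.40^6 = 0.074318
  k=4: C(9,4)·0.60^4·0.40^5 = 0.167215
Total = 0.266568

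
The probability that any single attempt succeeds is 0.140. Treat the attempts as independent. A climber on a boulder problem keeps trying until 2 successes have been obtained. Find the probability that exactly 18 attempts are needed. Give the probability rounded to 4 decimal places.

0.0298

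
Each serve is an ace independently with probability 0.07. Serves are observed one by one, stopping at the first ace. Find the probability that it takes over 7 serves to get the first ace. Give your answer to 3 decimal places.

0.602

Y = number of serves to the first success; geometric, p = 0.07.
P(Y > 7) = P(first 7 all fail) = (1−p)^7 = 0.60170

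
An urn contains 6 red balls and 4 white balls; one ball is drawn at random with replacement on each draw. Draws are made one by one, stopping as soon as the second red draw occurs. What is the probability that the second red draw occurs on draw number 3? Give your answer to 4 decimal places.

0.2880

Y = trial on which the second success occurs; negative binomial, r=2, p=0.60.
P(Y=3) = C(2,1) · p^2 · (1−p)^1
= 2 · 0.36 · 0.4 = 0.288000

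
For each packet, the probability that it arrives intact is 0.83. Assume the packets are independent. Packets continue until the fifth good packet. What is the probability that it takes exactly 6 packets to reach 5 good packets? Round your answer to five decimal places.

0.33482

Y = trial on which the fifth success occurs; negative binomial, r=5, p=0.83.
P(Y=6) = C(5,4) · p^5 · (1−p)^1
= 5 · 0.3939 · 0.17 = 0.3348185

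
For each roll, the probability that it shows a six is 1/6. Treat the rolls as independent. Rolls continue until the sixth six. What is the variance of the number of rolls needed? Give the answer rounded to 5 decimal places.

180.00000

Y = total rolls until the sixth success; negative binomial with r=6, p=0.166667.
Var(Y) = r(1−p)/p² = 6·0.833333 / 0.166667² = 180.0000000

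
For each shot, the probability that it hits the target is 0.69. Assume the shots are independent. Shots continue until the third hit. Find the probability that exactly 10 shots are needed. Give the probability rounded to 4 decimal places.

Y = trial on which the third success occurs; negative binomial, r=3, p=0.69.
P(Y=10) = C(9,2) · p^3 · (1−p)^7
= 36 · 0.32851 · 0.00027513 = 0.003254

0.0033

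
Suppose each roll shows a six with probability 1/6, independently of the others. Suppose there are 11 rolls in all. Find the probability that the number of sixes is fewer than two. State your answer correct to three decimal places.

X ~ Binomial(11, 0.166667); P(X ≤ 1) = Σ C(11,k) p^k (1−p)^(11−k) over k:
  k=0: C(11,0)·0.166667^0·0.833333^11 = 0.13459
  k=1: C(11,1)·0.166667^1·0.833333^10 = 0.29609
Total = 0.43068

0.431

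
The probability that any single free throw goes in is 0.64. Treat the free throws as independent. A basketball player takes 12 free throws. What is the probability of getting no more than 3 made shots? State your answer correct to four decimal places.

0.0070

X ~ Binomial(12, 0.64); P(X ≤ 3) = Σ C(12,k) p^k (1−p)^(12−k) over k:
  k=0: C(12,0)·0.64^0·0.36^12 = 0.000005
  k=1: C(12,1)·0.64^1·0.36^11 = 0.000101
  k=2: C(12,2)·0.64^2·0.36^10 = 0.000988
  k=3: C(12,3)·0.64^3·0.36^9 = 0.005857
Total = 0.006951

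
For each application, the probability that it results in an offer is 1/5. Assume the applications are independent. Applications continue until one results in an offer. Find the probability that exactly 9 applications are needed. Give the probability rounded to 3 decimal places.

0.034

Geometric (trials to first success), p = 0.20.
P(Y = 9) = (1−p)^8 · p = 0.16777 · 0.20 = 0.03355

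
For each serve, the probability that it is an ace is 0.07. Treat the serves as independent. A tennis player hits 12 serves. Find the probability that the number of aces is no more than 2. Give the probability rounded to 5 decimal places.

0.95320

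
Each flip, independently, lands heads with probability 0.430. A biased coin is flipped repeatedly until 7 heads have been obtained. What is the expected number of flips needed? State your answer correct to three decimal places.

Y = total flips until the seventh success; negative binomial with r=7, p=0.43.
E[Y] = r / p = 7 / 0.43 = 16.27907

16.279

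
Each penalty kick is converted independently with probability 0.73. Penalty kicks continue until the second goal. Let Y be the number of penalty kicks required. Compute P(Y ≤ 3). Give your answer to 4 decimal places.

0.8207

Finishing within 3 penalty kicks ⇔ at least 2 successes in the first 3. With X ~ Binomial(3, 0.73), P(Y ≤ 3) = 1 − P(X ≤ 1).
  k=0: C(3,0)·0.73^0·0.27^3 = 0.019683
  k=1: C(3,1)·0.73^1·0.27^2 = 0.159651
1 − 0.179334 = 0.820666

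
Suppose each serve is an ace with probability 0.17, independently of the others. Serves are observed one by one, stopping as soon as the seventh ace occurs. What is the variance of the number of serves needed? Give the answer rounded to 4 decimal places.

201.0381

Y = total serves until the seventh success; negative binomial with r=7, p=0.17.
Var(Y) = r(1−p)/p² = 7·0.83 / 0.17² = 201.038062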